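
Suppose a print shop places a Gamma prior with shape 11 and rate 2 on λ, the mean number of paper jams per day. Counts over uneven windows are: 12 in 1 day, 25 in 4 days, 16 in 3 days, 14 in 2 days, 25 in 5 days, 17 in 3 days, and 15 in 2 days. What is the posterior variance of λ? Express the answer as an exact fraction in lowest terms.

Total count: 12 + 25 + 16 + 14 + 25 + 17 + 15 = 124.
Total exposure: 1 + 4 + 3 + 2 + 5 + 3 + 2 = 20 days.
Gamma(α, β) with Poisson data over total exposure Σt gives posterior Gamma(α+Σx, β+Σt) = Gamma(135, 22).
Posterior variance = α'/β'² = 135/484.

135/484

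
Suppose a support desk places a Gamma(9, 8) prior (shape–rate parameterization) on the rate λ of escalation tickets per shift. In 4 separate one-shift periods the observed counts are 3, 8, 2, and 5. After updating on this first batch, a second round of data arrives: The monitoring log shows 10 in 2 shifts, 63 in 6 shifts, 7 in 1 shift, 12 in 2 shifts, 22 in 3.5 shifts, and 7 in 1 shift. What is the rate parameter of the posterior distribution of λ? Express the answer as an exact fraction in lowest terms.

Total count: 3 + 8 + 2 + 5 = 18.
Total exposure: 4 shifts.
After the first batch: Gamma(9 + 18, 8 + 4) = Gamma(27, 12).
Total count: 10 + 63 + 7 + 12 + 22 + 7 = 121.
Total exposure: 2 + 6 + 1 + 2 + 3.5 + 1 = 15.5 shifts.
After the second batch: Gamma(27 + 121, 12 + 15.5) = Gamma(148, 55/2).

55/2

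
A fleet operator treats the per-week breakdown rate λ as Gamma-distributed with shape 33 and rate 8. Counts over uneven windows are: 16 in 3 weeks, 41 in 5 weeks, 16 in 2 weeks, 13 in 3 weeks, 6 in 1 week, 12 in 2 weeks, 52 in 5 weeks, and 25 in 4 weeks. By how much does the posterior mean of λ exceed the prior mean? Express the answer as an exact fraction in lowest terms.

Total count: 16 + 41 + 16 + 13 + 6 + 12 + 52 + 25 = 181.
Total exposure: 3 + 5 + 2 + 3 + 1 + 2 + 5 + 4 = 25 weeks.
Conjugate update: add total count to the shape and total exposure to the rate, giving Gamma(214, 33).
Posterior mean = 214/33 = 214/33; prior mean = 33/8 = 33/8. Difference = 214/33 − 33/8 = 623/264.

623/264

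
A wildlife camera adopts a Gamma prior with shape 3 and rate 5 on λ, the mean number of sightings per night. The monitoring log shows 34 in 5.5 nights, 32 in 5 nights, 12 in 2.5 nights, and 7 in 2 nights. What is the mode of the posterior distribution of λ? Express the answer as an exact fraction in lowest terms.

87/20

Total count: 34 + 32 + 12 + 7 = 85.
Total exposure: 5.5 + 5 + 2.5 + 2 = 15 nights.
The Gamma prior is conjugate for the Poisson rate, so λ | data ~ Gamma(3+85, 5+15) = Gamma(88, 20).
Posterior mode = (α'−1)/β' = 87/20.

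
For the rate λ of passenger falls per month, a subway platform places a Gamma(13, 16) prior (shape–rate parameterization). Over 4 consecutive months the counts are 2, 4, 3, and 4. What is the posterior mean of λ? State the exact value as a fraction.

Total count: 2 + 4 + 3 + 4 = 13.
Total exposure: 4 months.
Posterior: α' = 13 + 13 = 26, β' = 16 + 4 = 20.
Posterior mean = α'/β' = 26/20 = 13/10.

13/10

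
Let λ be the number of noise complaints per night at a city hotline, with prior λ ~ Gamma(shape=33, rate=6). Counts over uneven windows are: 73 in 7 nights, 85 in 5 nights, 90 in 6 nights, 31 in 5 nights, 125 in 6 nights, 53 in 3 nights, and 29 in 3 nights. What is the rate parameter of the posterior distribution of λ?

41

Total count: 73 + 85 + 90 + 31 + 125 + 53 + 29 = 486.
Total exposure: 7 + 5 + 6 + 5 + 6 + 3 + 3 = 35 nights.
The Gamma prior is conjugate for the Poisson rate, so λ | data ~ Gamma(33+486, 6+35) = Gamma(519, 41).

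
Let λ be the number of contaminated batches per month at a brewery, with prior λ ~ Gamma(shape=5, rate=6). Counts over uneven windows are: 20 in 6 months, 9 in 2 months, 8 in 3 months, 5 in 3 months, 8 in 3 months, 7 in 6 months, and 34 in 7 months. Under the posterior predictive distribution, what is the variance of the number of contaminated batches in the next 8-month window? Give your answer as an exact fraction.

704/27

Total count: 20 + 9 + 8 + 5 + 8 + 7 + 34 = 91.
Total exposure: 6 + 2 + 3 + 3 + 3 + 6 + 7 = 30 months.
Conjugate update: add total count to the shape and total exposure to the rate, giving Gamma(96, 36).
The posterior predictive for a window of length T is Negative Binomial with variance T·α'·(β'+T)/β'² = 8·96·44/1296 = 704/27.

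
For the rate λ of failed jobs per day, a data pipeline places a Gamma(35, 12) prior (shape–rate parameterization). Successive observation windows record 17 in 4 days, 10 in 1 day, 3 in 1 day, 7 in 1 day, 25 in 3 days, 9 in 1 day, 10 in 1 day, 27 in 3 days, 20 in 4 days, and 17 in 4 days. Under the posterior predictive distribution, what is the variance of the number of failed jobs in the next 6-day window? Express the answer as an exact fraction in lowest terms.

Total count: 17 + 10 + 3 + 7 + 25 + 9 + 10 + 27 + 20 + 17 = 145.
Total exposure: 4 + 1 + 1 + 1 + 3 + 1 + 1 + 3 + 4 + 4 = 23 days.
By Gamma–Poisson conjugacy, the posterior is Gamma(α + Σx, β + Σt) = Gamma(35 + 145, 12 + 23) = Gamma(180, 35).
The posterior predictive for a window of length T is Negative Binomial with variance T·α'·(β'+T)/β'² = 6·180·41/1225 = 8856/245.

8856/245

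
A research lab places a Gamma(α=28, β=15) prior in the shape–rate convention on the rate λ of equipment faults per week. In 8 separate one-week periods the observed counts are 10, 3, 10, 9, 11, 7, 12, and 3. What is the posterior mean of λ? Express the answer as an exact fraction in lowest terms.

Total count: 10 + 3 + 10 + 9 + 11 + 7 + 12 + 3 = 65.
Total exposure: 8 weeks.
Gamma(α, β) with Poisson data over total exposure Σt gives posterior Gamma(α+Σx, β+Σt) = Gamma(93, 23).
Posterior mean = α'/β' = 93/23.

93/23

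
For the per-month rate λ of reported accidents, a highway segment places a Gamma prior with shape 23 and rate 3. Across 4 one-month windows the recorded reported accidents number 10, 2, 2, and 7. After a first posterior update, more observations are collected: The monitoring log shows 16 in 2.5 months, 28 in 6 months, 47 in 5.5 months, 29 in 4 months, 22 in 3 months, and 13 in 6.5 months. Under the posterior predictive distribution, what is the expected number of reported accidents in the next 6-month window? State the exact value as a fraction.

Total count: 10 + 2 + 2 + 7 = 21.
Total exposure: 4 months.
After the first batch: Gamma(23 + 21, 3 + 4) = Gamma(44, 7).
Total count: 16 + 28 + 47 + 29 + 22 + 13 = 155.
Total exposure: 2.5 + 6 + 5.5 + 4 + 3 + 6.5 = 27.5 months.
After the second batch: Gamma(44 + 155, 7 + 27.5) = Gamma(199, 69/2).
Predictive mean over a 6-month window = T·E[λ|data] = 6·199/(69/2) = 796/23.

796/23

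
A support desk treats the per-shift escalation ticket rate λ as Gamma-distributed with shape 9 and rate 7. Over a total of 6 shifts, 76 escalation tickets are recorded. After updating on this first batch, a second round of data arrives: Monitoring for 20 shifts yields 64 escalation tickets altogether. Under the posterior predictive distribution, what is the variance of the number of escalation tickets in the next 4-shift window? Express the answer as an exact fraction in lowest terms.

Total count 76 over total exposure 6 shifts.
After the first batch: Gamma(9 + 76, 7 + 6) = Gamma(85, 13).
Total count 64 over total exposure 20 shifts.
After the second batch: Gamma(85 + 64, 13 + 20) = Gamma(149, 33).
The posterior predictive for a window of length T is Negative Binomial with variance T·α'·(β'+T)/β'² = 4·149·37/1089 = 22052/1089.

22052/1089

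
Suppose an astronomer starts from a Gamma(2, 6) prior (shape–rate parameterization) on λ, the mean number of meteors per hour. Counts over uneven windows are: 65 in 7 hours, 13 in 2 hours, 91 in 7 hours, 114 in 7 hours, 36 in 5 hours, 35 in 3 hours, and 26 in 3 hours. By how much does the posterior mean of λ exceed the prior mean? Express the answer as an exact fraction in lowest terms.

553/60

Total count: 65 + 13 + 91 + 114 + 36 + 35 + 26 = 380.
Total exposure: 7 + 2 + 7 + 7 + 5 + 3 + 3 = 34 hours.
By Gamma–Poisson conjugacy, the posterior is Gamma(α + Σx, β + Σt) = Gamma(2 + 380, 6 + 34) = Gamma(382, 40).
Posterior mean = 382/40 = 191/20; prior mean = 2/6 = 1/3. Difference = 191/20 − 1/3 = 553/60.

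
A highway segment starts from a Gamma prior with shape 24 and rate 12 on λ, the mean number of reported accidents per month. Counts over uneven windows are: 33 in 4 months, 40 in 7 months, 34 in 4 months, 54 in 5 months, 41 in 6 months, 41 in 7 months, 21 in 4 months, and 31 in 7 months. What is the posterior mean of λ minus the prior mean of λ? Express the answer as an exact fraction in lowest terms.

207/56

Total count: 33 + 40 + 34 + 54 + 41 + 41 + 21 + 31 = 295.
Total exposure: 4 + 7 + 4 + 5 + 6 + 7 + 4 + 7 = 44 months.
By Gamma–Poisson conjugacy, the posterior is Gamma(α + Σx, β + Σt) = Gamma(24 + 295, 12 + 44) = Gamma(319, 56).
Posterior mean = 319/56 = 319/56; prior mean = 24/12 = 2. Difference = 319/56 − 2 = 207/56.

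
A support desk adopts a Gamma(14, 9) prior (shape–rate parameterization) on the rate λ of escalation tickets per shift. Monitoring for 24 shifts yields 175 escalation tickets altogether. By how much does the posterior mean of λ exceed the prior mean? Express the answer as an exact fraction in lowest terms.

413/99

Total count 175 over total exposure 24 shifts.
Conjugate update: add total count to the shape and total exposure to the rate, giving Gamma(189, 33).
Posterior mean = 189/33 = 63/11; prior mean = 14/9 = 14/9. Difference = 63/11 − 14/9 = 413/99.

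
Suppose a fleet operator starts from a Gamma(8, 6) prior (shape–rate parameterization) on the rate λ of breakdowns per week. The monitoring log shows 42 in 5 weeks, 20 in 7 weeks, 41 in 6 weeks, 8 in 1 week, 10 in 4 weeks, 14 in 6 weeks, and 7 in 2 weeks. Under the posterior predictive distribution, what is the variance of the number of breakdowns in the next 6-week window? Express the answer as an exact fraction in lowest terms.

Total count: 42 + 20 + 41 + 8 + 10 + 14 + 7 = 142.
Total exposure: 5 + 7 + 6 + 1 + 4 + 6 + 2 = 31 weeks.
By Gamma–Poisson conjugacy, the posterior is Gamma(α + Σx, β + Σt) = Gamma(8 + 142, 6 + 31) = Gamma(150, 37).
The posterior predictive for a window of length T is Negative Binomial with variance T·α'·(β'+T)/β'² = 6·150·43/1369 = 38700/1369.

38700/1369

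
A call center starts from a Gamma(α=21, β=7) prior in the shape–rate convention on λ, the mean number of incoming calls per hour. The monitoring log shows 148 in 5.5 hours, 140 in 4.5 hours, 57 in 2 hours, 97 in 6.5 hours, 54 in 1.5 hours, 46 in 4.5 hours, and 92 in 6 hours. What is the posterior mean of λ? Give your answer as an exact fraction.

Total count: 148 + 140 + 57 + 97 + 54 + 46 + 92 = 634.
Total exposure: 5.5 + 4.5 + 2 + 6.5 + 1.5 + 4.5 + 6 = 30.5 hours.
Gamma(α, β) with Poisson data over total exposure Σt gives posterior Gamma(α+Σx, β+Σt) = Gamma(655, 75/2).
Posterior mean = α'/β' = 655/(75/2) = 262/15.

262/15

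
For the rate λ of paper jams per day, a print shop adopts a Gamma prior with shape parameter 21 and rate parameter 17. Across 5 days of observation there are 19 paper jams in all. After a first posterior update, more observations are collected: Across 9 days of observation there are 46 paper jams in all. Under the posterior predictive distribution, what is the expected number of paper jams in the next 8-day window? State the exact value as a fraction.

688/31

Total count 19 over total exposure 5 days.
After the first batch: Gamma(21 + 19, 17 + 5) = Gamma(40, 22).
Total count 46 over total exposure 9 days.
After the second batch: Gamma(40 + 46, 22 + 9) = Gamma(86, 31).
Predictive mean over an 8-day window = T·E[λ|data] = 8·86/31 = 688/31.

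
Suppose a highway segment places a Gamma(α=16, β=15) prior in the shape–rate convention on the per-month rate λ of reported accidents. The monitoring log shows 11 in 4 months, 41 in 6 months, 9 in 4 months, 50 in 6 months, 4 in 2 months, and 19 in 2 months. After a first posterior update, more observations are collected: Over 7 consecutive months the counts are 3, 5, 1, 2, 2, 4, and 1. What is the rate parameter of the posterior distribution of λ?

46

Total count: 11 + 41 + 9 + 50 + 4 + 19 = 134.
Total exposure: 4 + 6 + 4 + 6 + 2 + 2 = 24 months.
After the first batch: Gamma(16 + 134, 15 + 24) = Gamma(150, 39).
Total count: 3 + 5 + 1 + 2 + 2 + 4 + 1 = 18.
Total exposure: 7 months.
After the second batch: Gamma(150 + 18, 39 + 7) = Gamma(168, 46).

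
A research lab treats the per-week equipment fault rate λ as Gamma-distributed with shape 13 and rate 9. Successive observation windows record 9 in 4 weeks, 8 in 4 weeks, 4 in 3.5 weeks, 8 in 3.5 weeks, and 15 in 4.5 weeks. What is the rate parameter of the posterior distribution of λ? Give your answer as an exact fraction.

Total count: 9 + 8 + 4 + 8 + 15 = 44.
Total exposure: 4 + 4 + 3.5 + 3.5 + 4.5 = 19.5 weeks.
Gamma(α, β) with Poisson data over total exposure Σt gives posterior Gamma(α+Σx, β+Σt) = Gamma(57, 57/2).

57/2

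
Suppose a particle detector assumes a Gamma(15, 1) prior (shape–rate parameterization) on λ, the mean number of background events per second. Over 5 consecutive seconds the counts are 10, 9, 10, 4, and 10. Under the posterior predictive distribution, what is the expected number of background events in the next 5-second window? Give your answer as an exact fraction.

145/3

Total count: 10 + 9 + 10 + 4 + 10 = 43.
Total exposure: 5 seconds.
Gamma(α, β) with Poisson data over total exposure Σt gives posterior Gamma(α+Σx, β+Σt) = Gamma(58, 6).
Predictive mean over a 5-second window = T·E[λ|data] = 5·58/6 = 145/3.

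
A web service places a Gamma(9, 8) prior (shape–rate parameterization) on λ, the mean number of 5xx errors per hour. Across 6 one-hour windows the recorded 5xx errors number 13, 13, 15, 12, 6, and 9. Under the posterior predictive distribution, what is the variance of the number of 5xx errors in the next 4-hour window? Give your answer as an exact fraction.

Total count: 13 + 13 + 15 + 12 + 6 + 9 = 68.
Total exposure: 6 hours.
Gamma(α, β) with Poisson data over total exposure Σt gives posterior Gamma(α+Σx, β+Σt) = Gamma(77, 14).
The posterior predictive for a window of length T is Negative Binomial with variance T·α'·(β'+T)/β'² = 4·77·18/196 = 198/7.

198/7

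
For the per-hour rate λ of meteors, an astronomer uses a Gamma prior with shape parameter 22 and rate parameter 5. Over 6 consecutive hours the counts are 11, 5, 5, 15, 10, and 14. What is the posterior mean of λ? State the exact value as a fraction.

Total count: 11 + 5 + 5 + 15 + 10 + 14 = 60.
Total exposure: 6 hours.
Gamma(α, β) with Poisson data over total exposure Σt gives posterior Gamma(α+Σx, β+Σt) = Gamma(82, 11).
Posterior mean = α'/β' = 82/11.

82/11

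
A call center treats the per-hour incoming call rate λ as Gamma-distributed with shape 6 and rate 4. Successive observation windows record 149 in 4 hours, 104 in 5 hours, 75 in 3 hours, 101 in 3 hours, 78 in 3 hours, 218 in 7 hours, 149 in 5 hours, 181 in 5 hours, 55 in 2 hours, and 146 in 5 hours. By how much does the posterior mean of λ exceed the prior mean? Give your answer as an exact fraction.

1193/46

Total count: 149 + 104 + 75 + 101 + 78 + 218 + 149 + 181 + 55 + 146 = 1256.
Total exposure: 4 + 5 + 3 + 3 + 3 + 7 + 5 + 5 + 2 + 5 = 42 hours.
Gamma(α, β) with Poisson data over total exposure Σt gives posterior Gamma(α+Σx, β+Σt) = Gamma(1262, 46).
Posterior mean = 1262/46 = 631/23; prior mean = 6/4 = 3/2. Difference = 631/23 − 3/2 = 1193/46.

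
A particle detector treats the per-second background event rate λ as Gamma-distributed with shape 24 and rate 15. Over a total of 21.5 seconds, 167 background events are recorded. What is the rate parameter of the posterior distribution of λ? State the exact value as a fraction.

73/2

Total count 167 over total exposure 21.5 seconds.
The Gamma prior is conjugate for the Poisson rate, so λ | data ~ Gamma(24+167, 15+21.5) = Gamma(191, 73/2).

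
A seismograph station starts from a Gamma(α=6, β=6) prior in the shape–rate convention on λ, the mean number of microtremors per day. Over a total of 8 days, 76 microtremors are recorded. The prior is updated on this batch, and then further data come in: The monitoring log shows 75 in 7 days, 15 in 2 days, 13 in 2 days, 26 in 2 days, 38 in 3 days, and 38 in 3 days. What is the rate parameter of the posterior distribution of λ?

Total count 76 over total exposure 8 days.
After the first batch: Gamma(6 + 76, 6 + 8) = Gamma(82, 14).
Total count: 75 + 15 + 13 + 26 + 38 + 38 = 205.
Total exposure: 7 + 2 + 2 + 2 + 3 + 3 = 19 days.
After the second batch: Gamma(82 + 205, 14 + 19) = Gamma(287, 33).

33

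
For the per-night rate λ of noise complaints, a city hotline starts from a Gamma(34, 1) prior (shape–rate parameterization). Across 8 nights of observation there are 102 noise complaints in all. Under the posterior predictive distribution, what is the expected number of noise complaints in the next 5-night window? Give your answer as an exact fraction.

680/9

Total count 102 over total exposure 8 nights.
Posterior: α' = 34 + 102 = 136, β' = 1 + 8 = 9.
Predictive mean over a 5-night window = T·E[λ|data] = 5·136/9 = 680/9.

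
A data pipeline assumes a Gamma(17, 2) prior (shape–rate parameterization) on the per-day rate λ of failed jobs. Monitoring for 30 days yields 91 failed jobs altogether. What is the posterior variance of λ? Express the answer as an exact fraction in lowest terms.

Total count 91 over total exposure 30 days.
Conjugate update: add total count to the shape and total exposure to the rate, giving Gamma(108, 32).
Posterior variance = α'/β'² = 108/1024 = 27/256.

27/256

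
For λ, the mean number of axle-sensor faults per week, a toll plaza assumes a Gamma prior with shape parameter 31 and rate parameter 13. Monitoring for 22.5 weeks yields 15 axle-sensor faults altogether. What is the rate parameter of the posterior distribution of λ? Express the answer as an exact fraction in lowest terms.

Total count 15 over total exposure 22.5 weeks.
Gamma(α, β) with Poisson data over total exposure Σt gives posterior Gamma(α+Σx, β+Σt) = Gamma(46, 71/2).

71/2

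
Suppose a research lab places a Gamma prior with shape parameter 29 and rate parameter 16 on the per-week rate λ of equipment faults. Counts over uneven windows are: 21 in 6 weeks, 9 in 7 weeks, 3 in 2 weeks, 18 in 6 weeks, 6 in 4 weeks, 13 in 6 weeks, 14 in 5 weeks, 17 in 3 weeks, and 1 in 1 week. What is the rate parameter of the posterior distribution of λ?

Total count: 21 + 9 + 3 + 18 + 6 + 13 + 14 + 17 + 1 = 102.
Total exposure: 6 + 7 + 2 + 6 + 4 + 6 + 5 + 3 + 1 = 40 weeks.
The Gamma prior is conjugate for the Poisson rate, so λ | data ~ Gamma(29+102, 16+40) = Gamma(131, 56).

56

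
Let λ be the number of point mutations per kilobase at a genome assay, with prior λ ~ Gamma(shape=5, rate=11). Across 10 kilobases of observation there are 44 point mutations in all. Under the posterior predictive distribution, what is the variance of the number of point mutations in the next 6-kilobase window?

18

Total count 44 over total exposure 10 kilobases.
Posterior: α' = 5 + 44 = 49, β' = 11 + 10 = 21.
The posterior predictive for a window of length T is Negative Binomial with variance T·α'·(β'+T)/β'² = 6·49·27/441 = 18.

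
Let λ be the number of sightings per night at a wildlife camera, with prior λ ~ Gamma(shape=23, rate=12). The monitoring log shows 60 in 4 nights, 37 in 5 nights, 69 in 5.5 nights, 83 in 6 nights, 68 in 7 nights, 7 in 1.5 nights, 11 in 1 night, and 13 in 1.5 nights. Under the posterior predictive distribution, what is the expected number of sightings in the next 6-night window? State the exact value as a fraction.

Total count: 60 + 37 + 69 + 83 + 68 + 7 + 11 + 13 = 348.
Total exposure: 4 + 5 + 5.5 + 6 + 7 + 1.5 + 1 + 1.5 = 31.5 nights.
Conjugate update: add total count to the shape and total exposure to the rate, giving Gamma(371, 87/2).
Predictive mean over a 6-night window = T·E[λ|data] = 6·371/(87/2) = 1484/29.

1484/29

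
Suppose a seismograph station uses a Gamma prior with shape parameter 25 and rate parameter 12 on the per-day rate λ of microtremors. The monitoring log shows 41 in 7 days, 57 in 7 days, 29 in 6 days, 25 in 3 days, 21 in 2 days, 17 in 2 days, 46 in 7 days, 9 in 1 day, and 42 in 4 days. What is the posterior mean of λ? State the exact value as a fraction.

104/17

Total count: 41 + 57 + 29 + 25 + 21 + 17 + 46 + 9 + 42 = 287.
Total exposure: 7 + 7 + 6 + 3 + 2 + 2 + 7 + 1 + 4 = 39 days.
Posterior: α' = 25 + 287 = 312, β' = 12 + 39 = 51.
Posterior mean = α'/β' = 312/51 = 104/17.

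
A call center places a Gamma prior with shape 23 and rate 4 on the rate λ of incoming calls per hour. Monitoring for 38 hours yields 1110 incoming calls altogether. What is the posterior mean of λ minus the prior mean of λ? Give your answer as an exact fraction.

1783/84

Total count 1110 over total exposure 38 hours.
Posterior: α' = 23 + 1110 = 1133, β' = 4 + 38 = 42.
Posterior mean = 1133/42 = 1133/42; prior mean = 23/4 = 23/4. Difference = 1133/42 − 23/4 = 1783/84.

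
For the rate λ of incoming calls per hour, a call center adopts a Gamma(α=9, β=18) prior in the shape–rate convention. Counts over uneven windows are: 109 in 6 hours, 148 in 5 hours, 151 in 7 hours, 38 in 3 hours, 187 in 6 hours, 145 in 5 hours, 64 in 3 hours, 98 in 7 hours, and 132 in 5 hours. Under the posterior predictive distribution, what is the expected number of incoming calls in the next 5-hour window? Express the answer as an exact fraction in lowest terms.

Total count: 109 + 148 + 151 + 38 + 187 + 145 + 64 + 98 + 132 = 1072.
Total exposure: 6 + 5 + 7 + 3 + 6 + 5 + 3 + 7 + 5 = 47 hours.
Posterior: α' = 9 + 1072 = 1081, β' = 18 + 47 = 65.
Predictive mean over a 5-hour window = T·E[λ|data] = 5·1081/65 = 1081/13.

1081/13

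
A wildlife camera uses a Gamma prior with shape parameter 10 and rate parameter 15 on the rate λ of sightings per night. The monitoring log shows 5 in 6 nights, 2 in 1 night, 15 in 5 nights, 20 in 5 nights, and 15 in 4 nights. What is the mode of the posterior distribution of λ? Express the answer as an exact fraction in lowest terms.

Total count: 5 + 2 + 15 + 20 + 15 = 57.
Total exposure: 6 + 1 + 5 + 5 + 4 = 21 nights.
By Gamma–Poisson conjugacy, the posterior is Gamma(α + Σx, β + Σt) = Gamma(10 + 57, 15 + 21) = Gamma(67, 36).
Posterior mode = (α'−1)/β' = 66/36 = 11/6.

11/6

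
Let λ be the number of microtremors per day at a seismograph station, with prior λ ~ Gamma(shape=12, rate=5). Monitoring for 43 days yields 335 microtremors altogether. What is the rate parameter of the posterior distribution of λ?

48

Total count 335 over total exposure 43 days.
By Gamma–Poisson conjugacy, the posterior is Gamma(α + Σx, β + Σt) = Gamma(12 + 335, 5 + 43) = Gamma(347, 48).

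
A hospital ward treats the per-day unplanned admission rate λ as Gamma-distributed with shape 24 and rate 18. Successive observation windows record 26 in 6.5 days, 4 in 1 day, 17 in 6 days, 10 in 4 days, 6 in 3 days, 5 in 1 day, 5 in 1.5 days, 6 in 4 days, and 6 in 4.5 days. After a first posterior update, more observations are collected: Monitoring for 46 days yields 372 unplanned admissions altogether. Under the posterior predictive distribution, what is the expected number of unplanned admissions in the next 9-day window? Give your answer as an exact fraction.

8658/191

Total count: 26 + 4 + 17 + 10 + 6 + 5 + 5 + 6 + 6 = 85.
Total exposure: 6.5 + 1 + 6 + 4 + 3 + 1 + 1.5 + 4 + 4.5 = 31.5 days.
After the first batch: Gamma(24 + 85, 18 + 31.5) = Gamma(109, 99/2).
Total count 372 over total exposure 46 days.
After the second batch: Gamma(109 + 372, 99/2 + 46) = Gamma(481, 191/2).
Predictive mean over a 9-day window = T·E[λ|data] = 9·481/(191/2) = 8658/191.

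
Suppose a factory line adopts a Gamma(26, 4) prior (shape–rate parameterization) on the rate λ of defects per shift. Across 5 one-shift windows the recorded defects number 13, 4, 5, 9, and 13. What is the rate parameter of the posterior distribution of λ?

Total count: 13 + 4 + 5 + 9 + 13 = 44.
Total exposure: 5 shifts.
Posterior: α' = 26 + 44 = 70, β' = 4 + 5 = 9.

9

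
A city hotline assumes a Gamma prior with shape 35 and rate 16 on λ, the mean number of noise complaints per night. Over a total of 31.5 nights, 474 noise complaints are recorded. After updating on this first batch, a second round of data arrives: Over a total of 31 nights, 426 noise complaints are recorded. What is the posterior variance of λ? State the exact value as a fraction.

3740/24649

Total count 474 over total exposure 31.5 nights.
After the first batch: Gamma(35 + 474, 16 + 31.5) = Gamma(509, 95/2).
Total count 426 over total exposure 31 nights.
After the second batch: Gamma(509 + 426, 95/2 + 31) = Gamma(935, 157/2).
Posterior variance = α'/β'² = 935/(24649/4) = 3740/24649.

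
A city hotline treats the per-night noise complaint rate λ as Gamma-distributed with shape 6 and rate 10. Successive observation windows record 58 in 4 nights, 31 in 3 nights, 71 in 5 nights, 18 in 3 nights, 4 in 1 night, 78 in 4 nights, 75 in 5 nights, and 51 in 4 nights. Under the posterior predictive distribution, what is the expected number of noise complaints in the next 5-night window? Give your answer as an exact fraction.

Total count: 58 + 31 + 71 + 18 + 4 + 78 + 75 + 51 = 386.
Total exposure: 4 + 3 + 5 + 3 + 1 + 4 + 5 + 4 = 29 nights.
By Gamma–Poisson conjugacy, the posterior is Gamma(α + Σx, β + Σt) = Gamma(6 + 386, 10 + 29) = Gamma(392, 39).
Predictive mean over a 5-night window = T·E[λ|data] = 5·392/39 = 1960/39.

1960/39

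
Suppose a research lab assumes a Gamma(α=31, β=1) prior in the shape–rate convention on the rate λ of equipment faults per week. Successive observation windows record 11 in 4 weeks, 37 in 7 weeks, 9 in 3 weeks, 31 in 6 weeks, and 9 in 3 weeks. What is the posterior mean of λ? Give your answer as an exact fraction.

16/3

Total count: 11 + 37 + 9 + 31 + 9 = 97.
Total exposure: 4 + 7 + 3 + 6 + 3 = 23 weeks.
Gamma(α, β) with Poisson data over total exposure Σt gives posterior Gamma(α+Σx, β+Σt) = Gamma(128, 24).
Posterior mean = α'/β' = 128/24 = 16/3.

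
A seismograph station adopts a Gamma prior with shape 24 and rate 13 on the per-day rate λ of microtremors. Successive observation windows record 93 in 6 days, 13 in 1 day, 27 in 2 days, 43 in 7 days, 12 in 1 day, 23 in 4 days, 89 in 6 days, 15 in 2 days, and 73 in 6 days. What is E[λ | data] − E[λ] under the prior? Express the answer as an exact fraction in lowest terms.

Total count: 93 + 13 + 27 + 43 + 12 + 23 + 89 + 15 + 73 = 388.
Total exposure: 6 + 1 + 2 + 7 + 1 + 4 + 6 + 2 + 6 = 35 days.
Gamma(α, β) with Poisson data over total exposure Σt gives posterior Gamma(α+Σx, β+Σt) = Gamma(412, 48).
Posterior mean = 412/48 = 103/12; prior mean = 24/13 = 24/13. Difference = 103/12 − 24/13 = 1051/156.

1051/156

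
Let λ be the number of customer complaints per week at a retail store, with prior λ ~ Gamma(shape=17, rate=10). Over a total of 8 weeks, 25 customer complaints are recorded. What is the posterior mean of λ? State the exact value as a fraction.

7/3

Total count 25 over total exposure 8 weeks.
The Gamma prior is conjugate for the Poisson rate, so λ | data ~ Gamma(17+25, 10+8) = Gamma(42, 18).
Posterior mean = α'/β' = 42/18 = 7/3.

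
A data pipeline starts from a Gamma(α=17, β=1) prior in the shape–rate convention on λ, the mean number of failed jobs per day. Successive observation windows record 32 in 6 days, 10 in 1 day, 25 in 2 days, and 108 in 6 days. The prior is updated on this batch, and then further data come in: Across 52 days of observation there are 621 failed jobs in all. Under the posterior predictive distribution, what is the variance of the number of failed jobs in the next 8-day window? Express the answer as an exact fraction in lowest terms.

30894/289

Total count: 32 + 10 + 25 + 108 = 175.
Total exposure: 6 + 1 + 2 + 6 = 15 days.
After the first batch: Gamma(17 + 175, 1 + 15) = Gamma(192, 16).
Total count 621 over total exposure 52 days.
After the second batch: Gamma(192 + 621, 16 + 52) = Gamma(813, 68).
The posterior predictive for a window of length T is Negative Binomial with variance T·α'·(β'+T)/β'² = 8·813·76/4624 = 30894/289.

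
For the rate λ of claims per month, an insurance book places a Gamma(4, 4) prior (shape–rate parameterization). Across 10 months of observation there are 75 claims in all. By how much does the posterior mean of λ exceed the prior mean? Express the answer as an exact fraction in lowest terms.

65/14

Total count 75 over total exposure 10 months.
Posterior: α' = 4 + 75 = 79, β' = 4 + 10 = 14.
Posterior mean = 79/14 = 79/14; prior mean = 4/4 = 1. Difference = 79/14 − 1 = 65/14.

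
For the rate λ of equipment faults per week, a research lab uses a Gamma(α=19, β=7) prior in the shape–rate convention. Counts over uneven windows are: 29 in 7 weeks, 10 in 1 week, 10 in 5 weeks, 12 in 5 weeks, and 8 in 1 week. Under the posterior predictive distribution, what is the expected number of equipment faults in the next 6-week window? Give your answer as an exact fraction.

264/13

Total count: 29 + 10 + 10 + 12 + 8 = 69.
Total exposure: 7 + 1 + 5 + 5 + 1 = 19 weeks.
By Gamma–Poisson conjugacy, the posterior is Gamma(α + Σx, β + Σt) = Gamma(19 + 69, 7 + 19) = Gamma(88, 26).
Predictive mean over a 6-week window = T·E[λ|data] = 6·88/26 = 264/13.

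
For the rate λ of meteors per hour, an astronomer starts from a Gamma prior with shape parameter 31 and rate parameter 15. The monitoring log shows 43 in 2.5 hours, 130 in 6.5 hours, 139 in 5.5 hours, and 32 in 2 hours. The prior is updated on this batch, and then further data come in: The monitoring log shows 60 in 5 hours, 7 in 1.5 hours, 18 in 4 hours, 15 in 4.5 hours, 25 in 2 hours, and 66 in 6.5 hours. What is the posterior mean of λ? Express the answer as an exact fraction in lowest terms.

566/55

Total count: 43 + 130 + 139 + 32 = 344.
Total exposure: 2.5 + 6.5 + 5.5 + 2 = 16.5 hours.
After the first batch: Gamma(31 + 344, 15 + 16.5) = Gamma(375, 63/2).
Total count: 60 + 7 + 18 + 15 + 25 + 66 = 191.
Total exposure: 5 + 1.5 + 4 + 4.5 + 2 + 6.5 = 23.5 hours.
After the second batch: Gamma(375 + 191, 63/2 + 23.5) = Gamma(566, 55).
Posterior mean = α'/β' = 566/55.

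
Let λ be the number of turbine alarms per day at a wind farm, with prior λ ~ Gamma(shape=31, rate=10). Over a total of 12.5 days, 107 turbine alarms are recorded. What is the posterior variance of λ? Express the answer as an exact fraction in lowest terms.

184/675

Total count 107 over total exposure 12.5 days.
Posterior: α' = 31 + 107 = 138, β' = 10 + 12.5 = 45/2.
Posterior variance = α'/β'² = 138/(2025/4) = 184/675.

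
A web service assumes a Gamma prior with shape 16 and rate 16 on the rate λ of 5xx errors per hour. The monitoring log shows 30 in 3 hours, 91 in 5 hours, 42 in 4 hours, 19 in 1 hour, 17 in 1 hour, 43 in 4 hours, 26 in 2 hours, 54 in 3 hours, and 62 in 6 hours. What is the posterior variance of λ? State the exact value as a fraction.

16/81

Total count: 30 + 91 + 42 + 19 + 17 + 43 + 26 + 54 + 62 = 384.
Total exposure: 3 + 5 + 4 + 1 + 1 + 4 + 2 + 3 + 6 = 29 hours.
By Gamma–Poisson conjugacy, the posterior is Gamma(α + Σx, β + Σt) = Gamma(16 + 384, 16 + 29) = Gamma(400, 45).
Posterior variance = α'/β'² = 400/2025 = 16/81.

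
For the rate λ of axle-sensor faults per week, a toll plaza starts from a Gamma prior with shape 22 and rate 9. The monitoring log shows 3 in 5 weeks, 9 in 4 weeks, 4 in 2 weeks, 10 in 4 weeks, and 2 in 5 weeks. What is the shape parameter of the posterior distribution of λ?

Total count: 3 + 9 + 4 + 10 + 2 = 28.
Total exposure: 5 + 4 + 2 + 4 + 5 = 20 weeks.
Conjugate update: add total count to the shape and total exposure to the rate, giving Gamma(50, 29).

50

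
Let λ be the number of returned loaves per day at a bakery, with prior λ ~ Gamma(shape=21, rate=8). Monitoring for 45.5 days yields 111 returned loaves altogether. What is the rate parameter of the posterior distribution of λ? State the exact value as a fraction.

107/2

Total count 111 over total exposure 45.5 days.
The Gamma prior is conjugate for the Poisson rate, so λ | data ~ Gamma(21+111, 8+45.5) = Gamma(132, 107/2).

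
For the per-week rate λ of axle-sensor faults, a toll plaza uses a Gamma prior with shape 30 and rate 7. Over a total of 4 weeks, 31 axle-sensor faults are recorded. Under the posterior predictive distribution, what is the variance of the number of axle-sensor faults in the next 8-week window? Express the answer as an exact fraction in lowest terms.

Total count 31 over total exposure 4 weeks.
Posterior: α' = 30 + 31 = 61, β' = 7 + 4 = 11.
The posterior predictive for a window of length T is Negative Binomial with variance T·α'·(β'+T)/β'² = 8·61·19/121 = 9272/121.

9272/121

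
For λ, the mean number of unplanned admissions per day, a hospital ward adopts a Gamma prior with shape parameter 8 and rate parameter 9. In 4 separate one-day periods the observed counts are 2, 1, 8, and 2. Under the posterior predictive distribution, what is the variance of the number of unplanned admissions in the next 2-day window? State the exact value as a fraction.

630/169

Total count: 2 + 1 + 8 + 2 = 13.
Total exposure: 4 days.
Gamma(α, β) with Poisson data over total exposure Σt gives posterior Gamma(α+Σx, β+Σt) = Gamma(21, 13).
The posterior predictive for a window of length T is Negative Binomial with variance T·α'·(β'+T)/β'² = 2·21·15/169 = 630/169.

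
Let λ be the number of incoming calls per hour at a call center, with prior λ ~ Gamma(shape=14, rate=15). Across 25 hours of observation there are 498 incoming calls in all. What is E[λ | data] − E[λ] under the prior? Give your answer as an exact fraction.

Total count 498 over total exposure 25 hours.
Posterior: α' = 14 + 498 = 512, β' = 15 + 25 = 40.
Posterior mean = 512/40 = 64/5; prior mean = 14/15 = 14/15. Difference = 64/5 − 14/15 = 178/15.

178/15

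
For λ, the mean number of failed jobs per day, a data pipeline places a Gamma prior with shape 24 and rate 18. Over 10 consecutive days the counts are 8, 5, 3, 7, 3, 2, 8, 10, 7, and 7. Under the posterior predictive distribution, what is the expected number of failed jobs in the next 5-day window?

15

Total count: 8 + 5 + 3 + 7 + 3 + 2 + 8 + 10 + 7 + 7 = 60.
Total exposure: 10 days.
Posterior: α' = 24 + 60 = 84, β' = 18 + 10 = 28.
Predictive mean over a 5-day window = T·E[λ|data] = 5·84/28 = 15.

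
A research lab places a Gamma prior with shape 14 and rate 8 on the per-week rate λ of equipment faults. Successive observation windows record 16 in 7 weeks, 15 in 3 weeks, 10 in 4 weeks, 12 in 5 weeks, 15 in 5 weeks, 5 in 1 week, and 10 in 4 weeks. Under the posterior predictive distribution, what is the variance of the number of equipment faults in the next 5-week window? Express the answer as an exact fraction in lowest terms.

20370/1369

Total count: 16 + 15 + 10 + 12 + 15 + 5 + 10 = 83.
Total exposure: 7 + 3 + 4 + 5 + 5 + 1 + 4 = 29 weeks.
Posterior: α' = 14 + 83 = 97, β' = 8 + 29 = 37.
The posterior predictive for a window of length T is Negative Binomial with variance T·α'·(β'+T)/β'² = 5·97·42/1369 = 20370/1369.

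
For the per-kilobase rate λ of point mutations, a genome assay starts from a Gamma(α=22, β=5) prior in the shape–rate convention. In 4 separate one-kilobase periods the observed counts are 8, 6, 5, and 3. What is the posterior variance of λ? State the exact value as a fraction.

44/81

Total count: 8 + 6 + 5 + 3 = 22.
Total exposure: 4 kilobases.
Posterior: α' = 22 + 22 = 44, β' = 5 + 4 = 9.
Posterior variance = α'/β'² = 44/81.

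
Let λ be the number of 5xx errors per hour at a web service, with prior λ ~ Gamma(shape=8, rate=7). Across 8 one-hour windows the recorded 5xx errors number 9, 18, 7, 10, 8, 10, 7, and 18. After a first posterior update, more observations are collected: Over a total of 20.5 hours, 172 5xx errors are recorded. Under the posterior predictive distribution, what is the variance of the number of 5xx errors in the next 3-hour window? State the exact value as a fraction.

Total count: 9 + 18 + 7 + 10 + 8 + 10 + 7 + 18 = 87.
Total exposure: 8 hours.
After the first batch: Gamma(8 + 87, 7 + 8) = Gamma(95, 15).
Total count 172 over total exposure 20.5 hours.
After the second batch: Gamma(95 + 172, 15 + 20.5) = Gamma(267, 71/2).
The posterior predictive for a window of length T is Negative Binomial with variance T·α'·(β'+T)/β'² = 3·267·(77/2)/(5041/4) = 123354/5041.

123354/5041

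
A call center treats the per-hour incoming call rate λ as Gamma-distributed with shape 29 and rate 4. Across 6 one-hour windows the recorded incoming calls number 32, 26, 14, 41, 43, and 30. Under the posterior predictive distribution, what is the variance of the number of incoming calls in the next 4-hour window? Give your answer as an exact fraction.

Total count: 32 + 26 + 14 + 41 + 43 + 30 = 186.
Total exposure: 6 hours.
Gamma(α, β) with Poisson data over total exposure Σt gives posterior Gamma(α+Σx, β+Σt) = Gamma(215, 10).
The posterior predictive for a window of length T is Negative Binomial with variance T·α'·(β'+T)/β'² = 4·215·14/100 = 602/5.

602/5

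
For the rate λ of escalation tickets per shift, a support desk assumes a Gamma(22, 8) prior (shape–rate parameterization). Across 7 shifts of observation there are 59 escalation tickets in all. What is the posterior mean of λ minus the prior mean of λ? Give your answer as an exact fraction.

53/20

Total count 59 over total exposure 7 shifts.
By Gamma–Poisson conjugacy, the posterior is Gamma(α + Σx, β + Σt) = Gamma(22 + 59, 8 + 7) = Gamma(81, 15).
Posterior mean = 81/15 = 27/5; prior mean = 22/8 = 11/4. Difference = 27/5 − 11/4 = 53/20.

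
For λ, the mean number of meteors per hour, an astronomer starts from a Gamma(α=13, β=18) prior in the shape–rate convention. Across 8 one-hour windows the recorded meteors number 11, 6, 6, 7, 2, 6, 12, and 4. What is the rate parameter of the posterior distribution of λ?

Total count: 11 + 6 + 6 + 7 + 2 + 6 + 12 + 4 = 54.
Total exposure: 8 hours.
Posterior: α' = 13 + 54 = 67, β' = 18 + 8 = 26.

26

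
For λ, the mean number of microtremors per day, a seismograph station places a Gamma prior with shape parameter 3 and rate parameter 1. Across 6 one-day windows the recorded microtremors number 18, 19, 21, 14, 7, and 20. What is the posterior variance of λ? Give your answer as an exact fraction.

102/49

Total count: 18 + 19 + 21 + 14 + 7 + 20 = 99.
Total exposure: 6 days.
Gamma(α, β) with Poisson data over total exposure Σt gives posterior Gamma(α+Σx, β+Σt) = Gamma(102, 7).
Posterior variance = α'/β'² = 102/49.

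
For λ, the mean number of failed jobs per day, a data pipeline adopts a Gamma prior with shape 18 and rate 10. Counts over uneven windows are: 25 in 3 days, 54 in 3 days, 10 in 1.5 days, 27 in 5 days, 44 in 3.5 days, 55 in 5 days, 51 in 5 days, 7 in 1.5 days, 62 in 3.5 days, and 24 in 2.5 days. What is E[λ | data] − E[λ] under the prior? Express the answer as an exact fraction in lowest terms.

103/15

Total count: 25 + 54 + 10 + 27 + 44 + 55 + 51 + 7 + 62 + 24 = 359.
Total exposure: 3 + 3 + 1.5 + 5 + 3.5 + 5 + 5 + 1.5 + 3.5 + 2.5 = 33.5 days.
By Gamma–Poisson conjugacy, the posterior is Gamma(α + Σx, β + Σt) = Gamma(18 + 359, 10 + 33.5) = Gamma(377, 87/2).
Posterior mean = 377/(87/2) = 26/3; prior mean = 18/10 = 9/5. Difference = 26/3 − 9/5 = 103/15.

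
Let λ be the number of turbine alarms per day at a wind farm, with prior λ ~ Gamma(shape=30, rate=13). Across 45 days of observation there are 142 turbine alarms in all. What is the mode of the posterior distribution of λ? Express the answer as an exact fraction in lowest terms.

Total count 142 over total exposure 45 days.
The Gamma prior is conjugate for the Poisson rate, so λ | data ~ Gamma(30+142, 13+45) = Gamma(172, 58).
Posterior mode = (α'−1)/β' = 171/58.

171/58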